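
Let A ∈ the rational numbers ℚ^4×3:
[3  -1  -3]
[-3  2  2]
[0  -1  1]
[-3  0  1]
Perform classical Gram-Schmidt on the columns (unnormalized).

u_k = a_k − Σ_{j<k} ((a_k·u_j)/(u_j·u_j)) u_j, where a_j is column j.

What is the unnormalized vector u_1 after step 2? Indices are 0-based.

Step 1: u_0 = a_0 = (3, -3, 0, -3).
Step 2: u_1 = a_1 − (-1/3)·u_0 = (0, 1, -1, -1).

u_1 = (0, 1, -1, -1)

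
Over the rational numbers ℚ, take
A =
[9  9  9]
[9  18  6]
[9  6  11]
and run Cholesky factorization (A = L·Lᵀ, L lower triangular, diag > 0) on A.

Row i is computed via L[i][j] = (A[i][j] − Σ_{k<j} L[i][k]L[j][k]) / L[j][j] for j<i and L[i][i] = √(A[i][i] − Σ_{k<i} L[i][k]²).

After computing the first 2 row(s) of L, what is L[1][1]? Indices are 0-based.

L[1][1] = 3

Step 1: L[0][0] = √(9) = 3.
  L[1][0] = (9) / L[0][0] = 3.
Step 2: L[1][1] = √(9) = 3.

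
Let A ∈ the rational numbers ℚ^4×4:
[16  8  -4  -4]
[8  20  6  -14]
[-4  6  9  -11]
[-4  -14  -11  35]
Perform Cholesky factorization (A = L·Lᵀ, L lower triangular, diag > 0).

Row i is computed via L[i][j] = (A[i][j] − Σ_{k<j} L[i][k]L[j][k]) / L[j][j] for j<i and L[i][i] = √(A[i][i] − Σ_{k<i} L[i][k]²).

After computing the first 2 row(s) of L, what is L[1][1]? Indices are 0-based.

L[1][1] = 4

Step 1: L[0][0] = √(16) = 4.
  L[1][0] = (8) / L[0][0] = 2.
Step 2: L[1][1] = √(16) = 4.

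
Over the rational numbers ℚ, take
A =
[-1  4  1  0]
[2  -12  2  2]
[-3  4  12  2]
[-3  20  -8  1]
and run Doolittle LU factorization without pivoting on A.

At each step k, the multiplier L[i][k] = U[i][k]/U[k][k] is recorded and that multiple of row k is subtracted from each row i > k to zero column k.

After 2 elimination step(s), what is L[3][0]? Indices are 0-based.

Step 1: pivot at (0,0) is -1.
  row1 ← row1 − (-2)·row0  ⇒  L[1][0]=-2, U row1=(0, -4, 4, 2)
  row2 ← row2 − (3)·row0  ⇒  L[2][0]=3, U row2=(0, -8, 9, 2)
  row3 ← row3 − (3)·row0  ⇒  L[3][0]=3, U row3=(0, 8, -11, 1)
Step 2: pivot at (1,1) is -4.
  row2 ← row2 − (2)·row1  ⇒  L[2][1]=2, U row2=(0, 0, 1, -2)
  row3 ← row3 − (-2)·row1  ⇒  L[3][1]=-2, U row3=(0, 0, -3, 5)

L[3][0] = 3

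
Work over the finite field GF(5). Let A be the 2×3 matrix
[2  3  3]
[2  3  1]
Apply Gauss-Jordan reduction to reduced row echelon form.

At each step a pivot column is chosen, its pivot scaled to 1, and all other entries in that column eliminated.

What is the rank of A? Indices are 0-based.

pivot(0,0)=2: scale R0 → (1, 4, 4)
  clear (1,0): R1 −= (2)R0 → (0, 0, 3)
col 1: no nonzero at/below row 1; advance.
pivot(1,2)=3: scale R1 → (0, 0, 1)
  clear (0,2): R0 −= (4)R1 → (1, 4, 0)

rank = 2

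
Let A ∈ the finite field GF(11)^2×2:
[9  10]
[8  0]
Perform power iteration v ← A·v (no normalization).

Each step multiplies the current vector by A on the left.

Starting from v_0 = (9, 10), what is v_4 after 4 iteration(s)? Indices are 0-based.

v_0 = (9, 10).
v_1 = A·v_0 = (5, 6).
v_2 = A·v_1 = (6, 7).
v_3 = A·v_2 = (3, 4).
v_4 = A·v_3 = (1, 2).

v_4 = (1, 2)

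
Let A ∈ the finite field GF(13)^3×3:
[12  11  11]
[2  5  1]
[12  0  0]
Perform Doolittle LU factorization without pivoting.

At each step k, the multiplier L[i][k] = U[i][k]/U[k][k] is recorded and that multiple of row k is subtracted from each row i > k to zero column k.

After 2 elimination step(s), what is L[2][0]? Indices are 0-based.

L[2][0] = 1

[col 0] pivot 12
  R1 -= 11*R0 → (0, 1, 10)  (L[1][0] := 11)
  R2 -= 1*R0 → (0, 2, 2)  (L[2][0] := 1)
[col 1] pivot 1
  R2 -= 2*R1 → (0, 0, 8)  (L[2][1] := 2)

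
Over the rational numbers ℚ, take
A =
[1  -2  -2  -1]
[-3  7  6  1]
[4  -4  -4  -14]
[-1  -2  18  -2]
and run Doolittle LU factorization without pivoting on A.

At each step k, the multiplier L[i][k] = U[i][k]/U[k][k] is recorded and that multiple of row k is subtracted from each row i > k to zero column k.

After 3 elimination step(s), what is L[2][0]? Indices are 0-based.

L[2][0] = 4

[col 0] pivot 1
  R1 -= -3*R0 → (0, 1, 0, -2)  (L[1][0] := -3)
  R2 -= 4*R0 → (0, 4, 4, -10)  (L[2][0] := 4)
  R3 -= -1*R0 → (0, -4, 16, -3)  (L[3][0] := -1)
[col 1] pivot 1
  R2 -= 4*R1 → (0, 0, 4, -2)  (L[2][1] := 4)
  R3 -= -4*R1 → (0, 0, 16, -11)  (L[3][1] := -4)
[col 2] pivot 4
  R3 -= 4*R2 → (0, 0, 0, -3)  (L[3][2] := 4)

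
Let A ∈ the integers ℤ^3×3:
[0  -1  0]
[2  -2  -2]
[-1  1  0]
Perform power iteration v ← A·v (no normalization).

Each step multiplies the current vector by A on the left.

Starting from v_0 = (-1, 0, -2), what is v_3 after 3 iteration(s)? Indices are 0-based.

v_3 = (6, 4, -4)

v_0 = (-1, 0, -2).
v_1 = A·v_0 = (0, 2, 1).
v_2 = A·v_1 = (-2, -6, 2).
v_3 = A·v_2 = (6, 4, -4).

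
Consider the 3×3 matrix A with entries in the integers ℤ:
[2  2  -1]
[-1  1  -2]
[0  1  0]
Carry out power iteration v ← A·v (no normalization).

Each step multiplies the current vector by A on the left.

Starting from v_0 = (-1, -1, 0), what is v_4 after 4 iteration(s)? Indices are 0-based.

v_0 = (-1, -1, 0).
v_1 = A·v_0 = (-4, 0, -1).
v_2 = A·v_1 = (-7, 6, 0).
v_3 = A·v_2 = (-2, 13, 6).
v_4 = A·v_3 = (16, 3, 13).

v_4 = (16, 3, 13)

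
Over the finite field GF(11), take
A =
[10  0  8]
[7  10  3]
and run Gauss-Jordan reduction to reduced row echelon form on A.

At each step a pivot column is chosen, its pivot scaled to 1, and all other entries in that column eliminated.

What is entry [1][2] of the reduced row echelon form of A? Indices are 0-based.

step 1: normalize row 0 (÷10) = (1, 0, 3)
  row 1: subtract 7×row0 = (0, 10, 4)
step 2: normalize row 1 (÷10) = (0, 1, 7)

M[1][2] = 7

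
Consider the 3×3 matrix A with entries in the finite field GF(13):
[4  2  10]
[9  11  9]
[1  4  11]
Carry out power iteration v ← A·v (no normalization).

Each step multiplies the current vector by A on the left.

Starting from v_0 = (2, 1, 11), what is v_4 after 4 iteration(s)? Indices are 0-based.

v_0 = (2, 1, 11).
v_1 = A·v_0 = (3, 11, 10).
v_2 = A·v_1 = (4, 4, 1).
v_3 = A·v_2 = (8, 11, 5).
v_4 = A·v_3 = (0, 4, 3).

v_4 = (0, 4, 3)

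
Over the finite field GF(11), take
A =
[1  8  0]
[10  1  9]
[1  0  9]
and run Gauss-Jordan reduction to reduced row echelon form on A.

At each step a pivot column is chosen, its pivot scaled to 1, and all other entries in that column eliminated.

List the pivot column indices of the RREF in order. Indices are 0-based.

[1] R0 /= 1  ⇒  (1, 8, 0)
     R1 -= 10·R0  ⇒  (0, 9, 9)
     R2 -= 1·R0  ⇒  (0, 3, 9)
[2] R1 /= 9  ⇒  (0, 1, 1)
     R0 -= 8·R1  ⇒  (1, 0, 3)
     R2 -= 3·R1  ⇒  (0, 0, 6)
[3] R2 /= 6  ⇒  (0, 0, 1)
     R0 -= 3·R2  ⇒  (1, 0, 0)
     R1 -= 1·R2  ⇒  (0, 1, 0)

pivot columns: 0, 1, 2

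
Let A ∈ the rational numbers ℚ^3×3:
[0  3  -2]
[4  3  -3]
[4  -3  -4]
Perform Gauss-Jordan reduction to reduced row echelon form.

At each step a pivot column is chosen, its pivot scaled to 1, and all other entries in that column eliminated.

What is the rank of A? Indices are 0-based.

[1] R0 <-> R1
[1] R0 /= 4  ⇒  (1, 3/4, -3/4)
     R2 -= 4·R0  ⇒  (0, -6, -1)
[2] R1 /= 3  ⇒  (0, 1, -2/3)
     R0 -= 3/4·R1  ⇒  (1, 0, -1/4)
     R2 -= -6·R1  ⇒  (0, 0, -5)
[3] R2 /= -5  ⇒  (0, 0, 1)
     R0 -= -1/4·R2  ⇒  (1, 0, 0)
     R1 -= -2/3·R2  ⇒  (0, 1, 0)

rank = 3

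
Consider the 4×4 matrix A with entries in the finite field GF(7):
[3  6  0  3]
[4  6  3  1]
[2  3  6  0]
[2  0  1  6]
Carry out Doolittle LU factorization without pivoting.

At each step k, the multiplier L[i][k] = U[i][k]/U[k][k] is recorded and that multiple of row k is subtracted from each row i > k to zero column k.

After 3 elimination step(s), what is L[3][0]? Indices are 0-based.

L[3][0] = 3

[col 0] pivot 3
  R1 -= 6*R0 → (0, 5, 3, 4)  (L[1][0] := 6)
  R2 -= 3*R0 → (0, 6, 6, 5)  (L[2][0] := 3)
  R3 -= 3*R0 → (0, 3, 1, 4)  (L[3][0] := 3)
[col 1] pivot 5
  R2 -= 4*R1 → (0, 0, 1, 3)  (L[2][1] := 4)
  R3 -= 2*R1 → (0, 0, 2, 3)  (L[3][1] := 2)
[col 2] pivot 1
  R3 -= 2*R2 → (0, 0, 0, 4)  (L[3][2] := 2)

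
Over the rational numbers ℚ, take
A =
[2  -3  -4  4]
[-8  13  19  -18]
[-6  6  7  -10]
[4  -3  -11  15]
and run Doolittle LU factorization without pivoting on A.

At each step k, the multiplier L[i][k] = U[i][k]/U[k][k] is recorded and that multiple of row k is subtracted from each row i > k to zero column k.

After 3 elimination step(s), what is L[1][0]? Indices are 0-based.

k=0: U[0][0]=2
  eliminate (1,0): mult=-4, new row 1: (0, 1, 3, -2); set L[1][0]=-4
  eliminate (2,0): mult=-3, new row 2: (0, -3, -5, 2); set L[2][0]=-3
  eliminate (3,0): mult=2, new row 3: (0, 3, -3, 7); set L[3][0]=2
k=1: U[1][1]=1
  eliminate (2,1): mult=-3, new row 2: (0, 0, 4, -4); set L[2][1]=-3
  eliminate (3,1): mult=3, new row 3: (0, 0, -12, 13); set L[3][1]=3
k=2: U[2][2]=4
  eliminate (3,2): mult=-3, new row 3: (0, 0, 0, 1); set L[3][2]=-3

L[1][0] = -4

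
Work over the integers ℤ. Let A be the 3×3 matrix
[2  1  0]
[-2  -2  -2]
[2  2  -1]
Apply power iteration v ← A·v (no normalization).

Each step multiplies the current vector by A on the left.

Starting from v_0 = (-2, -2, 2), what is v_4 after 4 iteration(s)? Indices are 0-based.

v_0 = (-2, -2, 2).
v_1 = A·v_0 = (-6, 4, -10).
v_2 = A·v_1 = (-8, 24, 6).
v_3 = A·v_2 = (8, -44, 26).
v_4 = A·v_3 = (-28, 20, -98).

v_4 = (-28, 20, -98)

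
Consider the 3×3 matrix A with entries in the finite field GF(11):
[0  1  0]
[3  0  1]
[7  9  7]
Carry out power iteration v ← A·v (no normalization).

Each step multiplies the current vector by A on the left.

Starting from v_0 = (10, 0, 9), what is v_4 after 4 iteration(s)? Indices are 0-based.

v_0 = (10, 0, 9).
v_1 = A·v_0 = (0, 6, 1).
v_2 = A·v_1 = (6, 1, 6).
v_3 = A·v_2 = (1, 2, 5).
v_4 = A·v_3 = (2, 8, 5).

v_4 = (2, 8, 5)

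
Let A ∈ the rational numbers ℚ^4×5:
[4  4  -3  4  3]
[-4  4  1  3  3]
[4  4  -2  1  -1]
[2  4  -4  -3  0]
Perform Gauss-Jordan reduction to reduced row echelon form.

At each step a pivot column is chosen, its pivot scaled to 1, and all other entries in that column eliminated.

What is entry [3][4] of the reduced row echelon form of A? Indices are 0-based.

M[3][4] = 44/51

[1] R0 /= 4  ⇒  (1, 1, -3/4, 1, 3/4)
     R1 -= -4·R0  ⇒  (0, 8, -2, 7, 6)
     R2 -= 4·R0  ⇒  (0, 0, 1, -3, -4)
     R3 -= 2·R0  ⇒  (0, 2, -5/2, -5, -3/2)
[2] R1 /= 8  ⇒  (0, 1, -1/4, 7/8, 3/4)
     R0 -= 1·R1  ⇒  (1, 0, -1/2, 1/8, 0)
     R3 -= 2·R1  ⇒  (0, 0, -2, -27/4, -3)
[3] R2 /= 1  ⇒  (0, 0, 1, -3, -4)
     R0 -= -1/2·R2  ⇒  (1, 0, 0, -11/8, -2)
     R1 -= -1/4·R2  ⇒  (0, 1, 0, 1/8, -1/4)
     R3 -= -2·R2  ⇒  (0, 0, 0, -51/4, -11)
[4] R3 /= -51/4  ⇒  (0, 0, 0, 1, 44/51)
     R0 -= -11/8·R3  ⇒  (1, 0, 0, 0, -83/102)
     R1 -= 1/8·R3  ⇒  (0, 1, 0, 0, -73/204)
     R2 -= -3·R3  ⇒  (0, 0, 1, 0, -24/17)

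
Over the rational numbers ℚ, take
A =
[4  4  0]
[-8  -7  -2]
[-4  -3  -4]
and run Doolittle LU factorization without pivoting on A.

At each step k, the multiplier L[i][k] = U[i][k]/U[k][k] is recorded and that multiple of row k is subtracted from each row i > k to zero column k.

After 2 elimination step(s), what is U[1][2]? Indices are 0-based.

U[1][2] = -2

k=0: U[0][0]=4
  eliminate (1,0): mult=-2, new row 1: (0, 1, -2); set L[1][0]=-2
  eliminate (2,0): mult=-1, new row 2: (0, 1, -4); set L[2][0]=-1
k=1: U[1][1]=1
  eliminate (2,1): mult=1, new row 2: (0, 0, -2); set L[2][1]=1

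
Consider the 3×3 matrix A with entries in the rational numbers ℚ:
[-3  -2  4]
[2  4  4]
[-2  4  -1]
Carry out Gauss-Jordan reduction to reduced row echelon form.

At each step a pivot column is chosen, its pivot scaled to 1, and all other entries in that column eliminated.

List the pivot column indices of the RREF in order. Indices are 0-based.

pivot columns: 0, 1, 2

pivot(0,0)=-3: scale R0 → (1, 2/3, -4/3)
  clear (1,0): R1 −= (2)R0 → (0, 8/3, 20/3)
  clear (2,0): R2 −= (-2)R0 → (0, 16/3, -11/3)
pivot(1,1)=8/3: scale R1 → (0, 1, 5/2)
  clear (0,1): R0 −= (2/3)R1 → (1, 0, -3)
  clear (2,1): R2 −= (16/3)R1 → (0, 0, -17)
pivot(2,2)=-17: scale R2 → (0, 0, 1)
  clear (0,2): R0 −= (-3)R2 → (1, 0, 0)
  clear (1,2): R1 −= (5/2)R2 → (0, 1, 0)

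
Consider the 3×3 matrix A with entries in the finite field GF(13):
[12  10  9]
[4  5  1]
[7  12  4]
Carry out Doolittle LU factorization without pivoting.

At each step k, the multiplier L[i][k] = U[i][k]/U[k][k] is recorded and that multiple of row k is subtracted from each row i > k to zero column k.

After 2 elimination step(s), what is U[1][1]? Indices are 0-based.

k=0: U[0][0]=12
  eliminate (1,0): mult=9, new row 1: (0, 6, 11); set L[1][0]=9
  eliminate (2,0): mult=6, new row 2: (0, 4, 2); set L[2][0]=6
k=1: U[1][1]=6
  eliminate (2,1): mult=5, new row 2: (0, 0, 12); set L[2][1]=5

U[1][1] = 6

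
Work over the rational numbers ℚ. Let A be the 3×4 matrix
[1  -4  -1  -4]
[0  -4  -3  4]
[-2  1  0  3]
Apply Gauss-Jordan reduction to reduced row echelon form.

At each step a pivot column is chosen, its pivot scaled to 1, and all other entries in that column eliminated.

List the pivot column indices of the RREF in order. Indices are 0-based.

pivot columns: 0, 1, 2

[1] R0 /= 1  ⇒  (1, -4, -1, -4)
     R2 -= -2·R0  ⇒  (0, -7, -2, -5)
[2] R1 /= -4  ⇒  (0, 1, 3/4, -1)
     R0 -= -4·R1  ⇒  (1, 0, 2, -8)
     R2 -= -7·R1  ⇒  (0, 0, 13/4, -12)
[3] R2 /= 13/4  ⇒  (0, 0, 1, -48/13)
     R0 -= 2·R2  ⇒  (1, 0, 0, -8/13)
     R1 -= 3/4·R2  ⇒  (0, 1, 0, 23/13)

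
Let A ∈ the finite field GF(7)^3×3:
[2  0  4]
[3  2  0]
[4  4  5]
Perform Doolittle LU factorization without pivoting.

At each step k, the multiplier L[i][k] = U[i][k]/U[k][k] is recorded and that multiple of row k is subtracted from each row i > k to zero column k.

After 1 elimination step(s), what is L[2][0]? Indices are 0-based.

L[2][0] = 2

Step 1: pivot at (0,0) is 2.
  row1 ← row1 − (5)·row0  ⇒  L[1][0]=5, U row1=(0, 2, 1)
  row2 ← row2 − (2)·row0  ⇒  L[2][0]=2, U row2=(0, 4, 4)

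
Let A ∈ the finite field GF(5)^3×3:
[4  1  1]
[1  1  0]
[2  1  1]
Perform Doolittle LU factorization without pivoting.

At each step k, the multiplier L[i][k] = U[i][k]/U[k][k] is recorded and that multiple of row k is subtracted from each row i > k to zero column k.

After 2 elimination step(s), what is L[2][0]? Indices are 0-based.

k=0: U[0][0]=4
  eliminate (1,0): mult=4, new row 1: (0, 2, 1); set L[1][0]=4
  eliminate (2,0): mult=3, new row 2: (0, 3, 3); set L[2][0]=3
k=1: U[1][1]=2
  eliminate (2,1): mult=4, new row 2: (0, 0, 4); set L[2][1]=4

L[2][0] = 3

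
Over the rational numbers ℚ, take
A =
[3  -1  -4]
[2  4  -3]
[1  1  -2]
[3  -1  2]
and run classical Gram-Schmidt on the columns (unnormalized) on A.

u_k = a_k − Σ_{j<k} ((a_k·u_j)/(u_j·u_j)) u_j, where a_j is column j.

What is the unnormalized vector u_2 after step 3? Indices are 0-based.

u_2 = (-314/107, 28/107, -98/107, 328/107)

Step 1: u_0 = a_0 = (3, 2, 1, 3).
Step 2: u_1 = a_1 − (3/23)·u_0 = (-32/23, 86/23, 20/23, -32/23).
Step 3: u_2 = a_2 − (-14/23)·u_0 − (-117/214)·u_1 = (-314/107, 28/107, -98/107, 328/107).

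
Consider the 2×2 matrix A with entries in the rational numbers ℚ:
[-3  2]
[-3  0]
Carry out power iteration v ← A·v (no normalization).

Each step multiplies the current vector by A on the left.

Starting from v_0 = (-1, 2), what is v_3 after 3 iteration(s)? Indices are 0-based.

v_3 = (3, 45)

v_0 = (-1, 2).
v_1 = A·v_0 = (7, 3).
v_2 = A·v_1 = (-15, -21).
v_3 = A·v_2 = (3, 45).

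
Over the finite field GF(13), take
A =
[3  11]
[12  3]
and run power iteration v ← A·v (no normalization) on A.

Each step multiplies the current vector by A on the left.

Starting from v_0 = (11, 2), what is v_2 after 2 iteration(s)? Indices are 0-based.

v_2 = (6, 8)

v_0 = (11, 2).
v_1 = A·v_0 = (3, 8).
v_2 = A·v_1 = (6, 8).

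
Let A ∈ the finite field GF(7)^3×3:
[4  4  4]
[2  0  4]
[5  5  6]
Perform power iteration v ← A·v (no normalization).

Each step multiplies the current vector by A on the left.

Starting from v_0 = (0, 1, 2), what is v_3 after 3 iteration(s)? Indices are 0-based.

v_3 = (4, 5, 4)

v_0 = (0, 1, 2).
v_1 = A·v_0 = (5, 1, 3).
v_2 = A·v_1 = (1, 1, 6).
v_3 = A·v_2 = (4, 5, 4).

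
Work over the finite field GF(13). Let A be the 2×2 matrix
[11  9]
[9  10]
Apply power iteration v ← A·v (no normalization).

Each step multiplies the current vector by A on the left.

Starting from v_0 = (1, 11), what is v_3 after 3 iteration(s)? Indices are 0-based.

v_3 = (4, 1)

v_0 = (1, 11).
v_1 = A·v_0 = (6, 2).
v_2 = A·v_1 = (6, 9).
v_3 = A·v_2 = (4, 1).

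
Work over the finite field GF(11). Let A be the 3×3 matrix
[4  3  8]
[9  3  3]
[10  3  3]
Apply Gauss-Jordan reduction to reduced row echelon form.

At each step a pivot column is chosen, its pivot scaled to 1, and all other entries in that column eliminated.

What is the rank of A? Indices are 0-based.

rank = 3

step 1: normalize row 0 (÷4) = (1, 9, 2)
  row 1: subtract 9×row0 = (0, 10, 7)
  row 2: subtract 10×row0 = (0, 1, 5)
step 2: normalize row 1 (÷10) = (0, 1, 4)
  row 0: subtract 9×row1 = (1, 0, 10)
  row 2: subtract 1×row1 = (0, 0, 1)
step 3: normalize row 2 (÷1) = (0, 0, 1)
  row 0: subtract 10×row2 = (1, 0, 0)
  row 1: subtract 4×row2 = (0, 1, 0)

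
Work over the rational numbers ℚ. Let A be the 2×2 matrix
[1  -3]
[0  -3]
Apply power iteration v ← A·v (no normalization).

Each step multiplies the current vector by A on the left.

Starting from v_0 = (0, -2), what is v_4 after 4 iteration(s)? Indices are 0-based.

v_0 = (0, -2).
v_1 = A·v_0 = (6, 6).
v_2 = A·v_1 = (-12, -18).
v_3 = A·v_2 = (42, 54).
v_4 = A·v_3 = (-120, -162).

v_4 = (-120, -162)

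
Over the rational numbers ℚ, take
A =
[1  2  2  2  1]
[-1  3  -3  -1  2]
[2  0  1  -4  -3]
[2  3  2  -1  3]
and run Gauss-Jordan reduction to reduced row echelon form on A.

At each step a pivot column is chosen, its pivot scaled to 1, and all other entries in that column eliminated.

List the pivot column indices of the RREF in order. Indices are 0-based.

pivot(0,0)=1: scale R0 → (1, 2, 2, 2, 1)
  clear (1,0): R1 −= (-1)R0 → (0, 5, -1, 1, 3)
  clear (2,0): R2 −= (2)R0 → (0, -4, -3, -8, -5)
  clear (3,0): R3 −= (2)R0 → (0, -1, -2, -5, 1)
pivot(1,1)=5: scale R1 → (0, 1, -1/5, 1/5, 3/5)
  clear (0,1): R0 −= (2)R1 → (1, 0, 12/5, 8/5, -1/5)
  clear (2,1): R2 −= (-4)R1 → (0, 0, -19/5, -36/5, -13/5)
  clear (3,1): R3 −= (-1)R1 → (0, 0, -11/5, -24/5, 8/5)
pivot(2,2)=-19/5: scale R2 → (0, 0, 1, 36/19, 13/19)
  clear (0,2): R0 −= (12/5)R2 → (1, 0, 0, -56/19, -35/19)
  clear (1,2): R1 −= (-1/5)R2 → (0, 1, 0, 11/19, 14/19)
  clear (3,2): R3 −= (-11/5)R2 → (0, 0, 0, -12/19, 59/19)
pivot(3,3)=-12/19: scale R3 → (0, 0, 0, 1, -59/12)
  clear (0,3): R0 −= (-56/19)R3 → (1, 0, 0, 0, -49/3)
  clear (1,3): R1 −= (11/19)R3 → (0, 1, 0, 0, 43/12)
  clear (2,3): R2 −= (36/19)R3 → (0, 0, 1, 0, 10)

pivot columns: 0, 1, 2, 3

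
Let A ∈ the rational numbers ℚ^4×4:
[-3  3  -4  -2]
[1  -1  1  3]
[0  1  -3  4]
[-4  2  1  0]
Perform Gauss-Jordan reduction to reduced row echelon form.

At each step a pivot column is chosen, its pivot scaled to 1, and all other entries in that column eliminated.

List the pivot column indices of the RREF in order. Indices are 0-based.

step 1: normalize row 0 (÷-3) = (1, -1, 4/3, 2/3)
  row 1: subtract 1×row0 = (0, 0, -1/3, 7/3)
  row 3: subtract -4×row0 = (0, -2, 19/3, 8/3)
step 2: exchange rows 1,2
step 2: normalize row 1 (÷1) = (0, 1, -3, 4)
  row 0: subtract -1×row1 = (1, 0, -5/3, 14/3)
  row 3: subtract -2×row1 = (0, 0, 1/3, 32/3)
step 3: normalize row 2 (÷-1/3) = (0, 0, 1, -7)
  row 0: subtract -5/3×row2 = (1, 0, 0, -7)
  row 1: subtract -3×row2 = (0, 1, 0, -17)
  row 3: subtract 1/3×row2 = (0, 0, 0, 13)
step 4: normalize row 3 (÷13) = (0, 0, 0, 1)
  row 0: subtract -7×row3 = (1, 0, 0, 0)
  row 1: subtract -17×row3 = (0, 1, 0, 0)
  row 2: subtract -7×row3 = (0, 0, 1, 0)

pivot columns: 0, 1, 2, 3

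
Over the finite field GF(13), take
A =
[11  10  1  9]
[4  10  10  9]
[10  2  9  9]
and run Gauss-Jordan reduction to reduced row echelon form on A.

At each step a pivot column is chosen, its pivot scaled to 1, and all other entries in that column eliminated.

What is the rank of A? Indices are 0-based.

pivot(0,0)=11: scale R0 → (1, 8, 6, 2)
  clear (1,0): R1 −= (4)R0 → (0, 4, 12, 1)
  clear (2,0): R2 −= (10)R0 → (0, 0, 1, 2)
pivot(1,1)=4: scale R1 → (0, 1, 3, 10)
  clear (0,1): R0 −= (8)R1 → (1, 0, 8, 0)
pivot(2,2)=1: scale R2 → (0, 0, 1, 2)
  clear (0,2): R0 −= (8)R2 → (1, 0, 0, 10)
  clear (1,2): R1 −= (3)R2 → (0, 1, 0, 4)

rank = 3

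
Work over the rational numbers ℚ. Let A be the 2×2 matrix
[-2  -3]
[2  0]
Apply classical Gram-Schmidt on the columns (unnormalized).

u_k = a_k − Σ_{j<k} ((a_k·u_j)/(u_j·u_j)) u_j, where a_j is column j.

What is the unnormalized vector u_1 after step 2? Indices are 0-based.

Step 1: u_0 = a_0 = (-2, 2).
Step 2: u_1 = a_1 − (3/4)·u_0 = (-3/2, -3/2).

u_1 = (-3/2, -3/2)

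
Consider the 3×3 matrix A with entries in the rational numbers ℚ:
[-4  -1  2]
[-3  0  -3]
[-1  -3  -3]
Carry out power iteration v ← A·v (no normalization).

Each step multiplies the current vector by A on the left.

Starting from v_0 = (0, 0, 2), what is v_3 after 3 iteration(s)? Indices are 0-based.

v_0 = (0, 0, 2).
v_1 = A·v_0 = (4, -6, -6).
v_2 = A·v_1 = (-22, 6, 32).
v_3 = A·v_2 = (146, -30, -92).

v_3 = (146, -30, -92)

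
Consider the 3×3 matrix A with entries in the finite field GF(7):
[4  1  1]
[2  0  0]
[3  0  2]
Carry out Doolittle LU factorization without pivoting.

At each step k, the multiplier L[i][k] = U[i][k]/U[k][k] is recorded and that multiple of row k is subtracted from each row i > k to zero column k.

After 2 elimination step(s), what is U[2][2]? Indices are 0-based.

[col 0] pivot 4
  R1 -= 4*R0 → (0, 3, 3)  (L[1][0] := 4)
  R2 -= 6*R0 → (0, 1, 3)  (L[2][0] := 6)
[col 1] pivot 3
  R2 -= 5*R1 → (0, 0, 2)  (L[2][1] := 5)

U[2][2] = 2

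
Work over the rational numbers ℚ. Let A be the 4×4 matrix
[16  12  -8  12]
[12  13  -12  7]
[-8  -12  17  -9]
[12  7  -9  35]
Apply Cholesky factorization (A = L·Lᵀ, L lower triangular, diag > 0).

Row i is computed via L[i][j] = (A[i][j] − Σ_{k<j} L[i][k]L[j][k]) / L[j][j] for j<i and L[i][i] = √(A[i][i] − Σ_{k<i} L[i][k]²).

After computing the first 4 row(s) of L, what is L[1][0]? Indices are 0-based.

L[1][0] = 3

Step 1: L[0][0] = √(16) = 4.
  L[1][0] = (12) / L[0][0] = 3.
Step 2: L[1][1] = √(4) = 2.
  L[2][0] = (-8) / L[0][0] = -2.
  L[2][1] = (-6) / L[1][1] = -3.
Step 3: L[2][2] = √(4) = 2.
  L[3][0] = (12) / L[0][0] = 3.
  L[3][1] = (-2) / L[1][1] = -1.
  L[3][2] = (-6) / L[2][2] = -3.
Step 4: L[3][3] = √(16) = 4.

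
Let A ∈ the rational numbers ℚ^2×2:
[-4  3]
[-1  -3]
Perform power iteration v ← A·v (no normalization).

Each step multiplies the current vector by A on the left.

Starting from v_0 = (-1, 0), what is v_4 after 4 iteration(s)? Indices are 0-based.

v_4 = (-22, -133)

v_0 = (-1, 0).
v_1 = A·v_0 = (4, 1).
v_2 = A·v_1 = (-13, -7).
v_3 = A·v_2 = (31, 34).
v_4 = A·v_3 = (-22, -133).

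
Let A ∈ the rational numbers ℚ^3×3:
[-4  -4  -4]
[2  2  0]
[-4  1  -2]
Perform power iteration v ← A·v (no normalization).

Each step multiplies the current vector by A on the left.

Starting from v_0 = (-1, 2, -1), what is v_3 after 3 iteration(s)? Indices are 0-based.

v_3 = (200, -72, 192)

v_0 = (-1, 2, -1).
v_1 = A·v_0 = (0, 2, 8).
v_2 = A·v_1 = (-40, 4, -14).
v_3 = A·v_2 = (200, -72, 192).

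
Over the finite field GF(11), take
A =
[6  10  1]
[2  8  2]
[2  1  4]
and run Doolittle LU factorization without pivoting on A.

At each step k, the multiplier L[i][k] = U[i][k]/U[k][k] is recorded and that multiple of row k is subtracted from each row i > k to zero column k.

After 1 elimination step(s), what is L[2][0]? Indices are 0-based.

L[2][0] = 4

k=0: U[0][0]=6
  eliminate (1,0): mult=4, new row 1: (0, 1, 9); set L[1][0]=4
  eliminate (2,0): mult=4, new row 2: (0, 5, 0); set L[2][0]=4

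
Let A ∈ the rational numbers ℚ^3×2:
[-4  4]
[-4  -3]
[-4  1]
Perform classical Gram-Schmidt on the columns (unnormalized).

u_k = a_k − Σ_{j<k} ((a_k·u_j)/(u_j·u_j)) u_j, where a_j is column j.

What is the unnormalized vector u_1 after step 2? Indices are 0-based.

Step 1: u_0 = a_0 = (-4, -4, -4).
Step 2: u_1 = a_1 − (-1/6)·u_0 = (10/3, -11/3, 1/3).

u_1 = (10/3, -11/3, 1/3)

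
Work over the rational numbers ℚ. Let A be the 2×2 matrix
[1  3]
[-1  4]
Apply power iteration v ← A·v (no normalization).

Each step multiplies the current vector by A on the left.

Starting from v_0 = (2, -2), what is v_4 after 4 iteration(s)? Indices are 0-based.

v_4 = (-472, -298)

v_0 = (2, -2).
v_1 = A·v_0 = (-4, -10).
v_2 = A·v_1 = (-34, -36).
v_3 = A·v_2 = (-142, -110).
v_4 = A·v_3 = (-472, -298).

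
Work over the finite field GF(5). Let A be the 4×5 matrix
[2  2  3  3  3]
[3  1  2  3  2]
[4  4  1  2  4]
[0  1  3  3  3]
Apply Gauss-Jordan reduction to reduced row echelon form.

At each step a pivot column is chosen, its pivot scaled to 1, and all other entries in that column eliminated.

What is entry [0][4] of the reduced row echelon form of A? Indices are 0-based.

[1] R0 /= 2  ⇒  (1, 1, 4, 4, 4)
     R1 -= 3·R0  ⇒  (0, 3, 0, 1, 0)
     R2 -= 4·R0  ⇒  (0, 0, 0, 1, 3)
[2] R1 /= 3  ⇒  (0, 1, 0, 2, 0)
     R0 -= 1·R1  ⇒  (1, 0, 4, 2, 4)
     R3 -= 1·R1  ⇒  (0, 0, 3, 1, 3)
[3] R2 <-> R3
[3] R2 /= 3  ⇒  (0, 0, 1, 2, 1)
     R0 -= 4·R2  ⇒  (1, 0, 0, 4, 0)
[4] R3 /= 1  ⇒  (0, 0, 0, 1, 3)
     R0 -= 4·R3  ⇒  (1, 0, 0, 0, 3)
     R1 -= 2·R3  ⇒  (0, 1, 0, 0, 4)
     R2 -= 2·R3  ⇒  (0, 0, 1, 0, 0)

M[0][4] = 3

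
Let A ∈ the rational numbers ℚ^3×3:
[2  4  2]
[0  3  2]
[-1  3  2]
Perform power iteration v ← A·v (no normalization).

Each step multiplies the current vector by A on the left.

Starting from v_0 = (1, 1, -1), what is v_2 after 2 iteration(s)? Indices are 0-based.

v_0 = (1, 1, -1).
v_1 = A·v_0 = (4, 1, 0).
v_2 = A·v_1 = (12, 3, -1).

v_2 = (12, 3, -1)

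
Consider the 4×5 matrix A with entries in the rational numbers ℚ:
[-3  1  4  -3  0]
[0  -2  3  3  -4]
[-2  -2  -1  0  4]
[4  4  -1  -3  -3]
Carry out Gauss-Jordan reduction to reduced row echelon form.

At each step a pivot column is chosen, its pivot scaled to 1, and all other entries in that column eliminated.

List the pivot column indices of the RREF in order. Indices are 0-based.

pivot(0,0)=-3: scale R0 → (1, -1/3, -4/3, 1, 0)
  clear (2,0): R2 −= (-2)R0 → (0, -8/3, -11/3, 2, 4)
  clear (3,0): R3 −= (4)R0 → (0, 16/3, 13/3, -7, -3)
pivot(1,1)=-2: scale R1 → (0, 1, -3/2, -3/2, 2)
  clear (0,1): R0 −= (-1/3)R1 → (1, 0, -11/6, 1/2, 2/3)
  clear (2,1): R2 −= (-8/3)R1 → (0, 0, -23/3, -2, 28/3)
  clear (3,1): R3 −= (16/3)R1 → (0, 0, 37/3, 1, -41/3)
pivot(2,2)=-23/3: scale R2 → (0, 0, 1, 6/23, -28/23)
  clear (0,2): R0 −= (-11/6)R2 → (1, 0, 0, 45/46, -36/23)
  clear (1,2): R1 −= (-3/2)R2 → (0, 1, 0, -51/46, 4/23)
  clear (3,2): R3 −= (37/3)R2 → (0, 0, 0, -51/23, 31/23)
pivot(3,3)=-51/23: scale R3 → (0, 0, 0, 1, -31/51)
  clear (0,3): R0 −= (45/46)R3 → (1, 0, 0, 0, -33/34)
  clear (1,3): R1 −= (-51/46)R3 → (0, 1, 0, 0, -1/2)
  clear (2,3): R2 −= (6/23)R3 → (0, 0, 1, 0, -18/17)

pivot columns: 0, 1, 2, 3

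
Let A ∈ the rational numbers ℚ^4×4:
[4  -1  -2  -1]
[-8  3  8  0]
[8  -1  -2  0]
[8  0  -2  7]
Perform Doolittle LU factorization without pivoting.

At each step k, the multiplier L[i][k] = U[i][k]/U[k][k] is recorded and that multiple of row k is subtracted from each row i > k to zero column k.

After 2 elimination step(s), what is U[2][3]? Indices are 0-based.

[col 0] pivot 4
  R1 -= -2*R0 → (0, 1, 4, -2)  (L[1][0] := -2)
  R2 -= 2*R0 → (0, 1, 2, 2)  (L[2][0] := 2)
  R3 -= 2*R0 → (0, 2, 2, 9)  (L[3][0] := 2)
[col 1] pivot 1
  R2 -= 1*R1 → (0, 0, -2, 4)  (L[2][1] := 1)
  R3 -= 2*R1 → (0, 0, -6, 13)  (L[3][1] := 2)

U[2][3] = 4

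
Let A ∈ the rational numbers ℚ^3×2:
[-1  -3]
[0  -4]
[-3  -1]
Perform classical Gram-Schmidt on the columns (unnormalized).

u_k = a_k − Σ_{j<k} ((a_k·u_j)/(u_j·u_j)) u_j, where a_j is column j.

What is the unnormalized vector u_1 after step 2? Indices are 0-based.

Step 1: u_0 = a_0 = (-1, 0, -3).
Step 2: u_1 = a_1 − (3/5)·u_0 = (-12/5, -4, 4/5).

u_1 = (-12/5, -4, 4/5)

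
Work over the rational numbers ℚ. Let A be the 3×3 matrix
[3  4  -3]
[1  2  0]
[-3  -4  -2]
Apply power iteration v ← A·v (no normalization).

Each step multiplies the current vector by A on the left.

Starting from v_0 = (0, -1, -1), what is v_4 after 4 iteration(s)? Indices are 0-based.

v_4 = (-795, -182, 250)

v_0 = (0, -1, -1).
v_1 = A·v_0 = (-1, -2, 6).
v_2 = A·v_1 = (-29, -5, -1).
v_3 = A·v_2 = (-104, -39, 109).
v_4 = A·v_3 = (-795, -182, 250).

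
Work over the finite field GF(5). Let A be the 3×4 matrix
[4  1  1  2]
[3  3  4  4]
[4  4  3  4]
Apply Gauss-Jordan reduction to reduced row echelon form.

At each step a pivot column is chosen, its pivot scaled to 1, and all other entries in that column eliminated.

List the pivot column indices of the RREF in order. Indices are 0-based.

pivot columns: 0, 1, 2

[1] R0 /= 4  ⇒  (1, 4, 4, 3)
     R1 -= 3·R0  ⇒  (0, 1, 2, 0)
     R2 -= 4·R0  ⇒  (0, 3, 2, 2)
[2] R1 /= 1  ⇒  (0, 1, 2, 0)
     R0 -= 4·R1  ⇒  (1, 0, 1, 3)
     R2 -= 3·R1  ⇒  (0, 0, 1, 2)
[3] R2 /= 1  ⇒  (0, 0, 1, 2)
     R0 -= 1·R2  ⇒  (1, 0, 0, 1)
     R1 -= 2·R2  ⇒  (0, 1, 0, 1)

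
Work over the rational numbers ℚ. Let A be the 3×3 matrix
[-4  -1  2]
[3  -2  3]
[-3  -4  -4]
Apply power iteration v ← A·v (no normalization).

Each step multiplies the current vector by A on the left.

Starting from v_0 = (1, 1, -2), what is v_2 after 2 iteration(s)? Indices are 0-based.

v_2 = (43, -14, 43)

v_0 = (1, 1, -2).
v_1 = A·v_0 = (-9, -5, 1).
v_2 = A·v_1 = (43, -14, 43).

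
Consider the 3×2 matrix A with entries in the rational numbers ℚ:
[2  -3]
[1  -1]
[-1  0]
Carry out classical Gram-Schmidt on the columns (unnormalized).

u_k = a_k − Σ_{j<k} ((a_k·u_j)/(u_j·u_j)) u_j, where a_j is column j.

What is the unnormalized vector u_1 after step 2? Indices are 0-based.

u_1 = (-2/3, 1/6, -7/6)

Step 1: u_0 = a_0 = (2, 1, -1).
Step 2: u_1 = a_1 − (-7/6)·u_0 = (-2/3, 1/6, -7/6).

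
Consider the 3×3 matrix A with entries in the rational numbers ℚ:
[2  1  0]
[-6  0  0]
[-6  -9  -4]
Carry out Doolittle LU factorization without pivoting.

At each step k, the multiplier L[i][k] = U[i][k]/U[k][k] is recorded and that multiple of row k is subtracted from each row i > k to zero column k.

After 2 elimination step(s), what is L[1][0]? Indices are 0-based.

[col 0] pivot 2
  R1 -= -3*R0 → (0, 3, 0)  (L[1][0] := -3)
  R2 -= -3*R0 → (0, -6, -4)  (L[2][0] := -3)
[col 1] pivot 3
  R2 -= -2*R1 → (0, 0, -4)  (L[2][1] := -2)

L[1][0] = -3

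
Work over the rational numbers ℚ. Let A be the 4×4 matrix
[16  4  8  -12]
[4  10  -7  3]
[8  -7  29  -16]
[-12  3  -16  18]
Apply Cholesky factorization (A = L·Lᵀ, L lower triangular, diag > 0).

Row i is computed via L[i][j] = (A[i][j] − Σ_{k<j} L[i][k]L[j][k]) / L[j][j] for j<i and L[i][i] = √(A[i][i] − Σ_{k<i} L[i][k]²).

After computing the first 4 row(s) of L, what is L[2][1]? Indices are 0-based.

Step 1: L[0][0] = √(16) = 4.
  L[1][0] = (4) / L[0][0] = 1.
Step 2: L[1][1] = √(9) = 3.
  L[2][0] = (8) / L[0][0] = 2.
  L[2][1] = (-9) / L[1][1] = -3.
Step 3: L[2][2] = √(16) = 4.
  L[3][0] = (-12) / L[0][0] = -3.
  L[3][1] = (6) / L[1][1] = 2.
  L[3][2] = (-4) / L[2][2] = -1.
Step 4: L[3][3] = √(4) = 2.

L[2][1] = -3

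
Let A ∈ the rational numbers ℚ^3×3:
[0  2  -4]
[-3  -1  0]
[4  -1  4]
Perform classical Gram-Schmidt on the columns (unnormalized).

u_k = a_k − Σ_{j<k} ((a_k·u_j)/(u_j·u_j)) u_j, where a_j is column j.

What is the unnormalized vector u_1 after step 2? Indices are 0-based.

Step 1: u_0 = a_0 = (0, -3, 4).
Step 2: u_1 = a_1 − (-1/25)·u_0 = (2, -28/25, -21/25).

u_1 = (2, -28/25, -21/25)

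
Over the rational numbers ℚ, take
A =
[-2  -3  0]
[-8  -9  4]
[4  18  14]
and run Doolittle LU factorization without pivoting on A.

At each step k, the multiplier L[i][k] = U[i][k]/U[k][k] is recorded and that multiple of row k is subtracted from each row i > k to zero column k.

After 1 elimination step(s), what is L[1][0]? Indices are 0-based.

L[1][0] = 4

[col 0] pivot -2
  R1 -= 4*R0 → (0, 3, 4)  (L[1][0] := 4)
  R2 -= -2*R0 → (0, 12, 14)  (L[2][0] := -2)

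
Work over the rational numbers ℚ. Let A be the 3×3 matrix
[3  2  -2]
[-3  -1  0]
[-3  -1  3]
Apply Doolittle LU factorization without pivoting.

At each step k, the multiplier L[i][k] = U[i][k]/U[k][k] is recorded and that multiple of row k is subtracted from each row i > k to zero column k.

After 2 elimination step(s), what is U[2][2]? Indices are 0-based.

U[2][2] = 3

k=0: U[0][0]=3
  eliminate (1,0): mult=-1, new row 1: (0, 1, -2); set L[1][0]=-1
  eliminate (2,0): mult=-1, new row 2: (0, 1, 1); set L[2][0]=-1
k=1: U[1][1]=1
  eliminate (2,1): mult=1, new row 2: (0, 0, 3); set L[2][1]=1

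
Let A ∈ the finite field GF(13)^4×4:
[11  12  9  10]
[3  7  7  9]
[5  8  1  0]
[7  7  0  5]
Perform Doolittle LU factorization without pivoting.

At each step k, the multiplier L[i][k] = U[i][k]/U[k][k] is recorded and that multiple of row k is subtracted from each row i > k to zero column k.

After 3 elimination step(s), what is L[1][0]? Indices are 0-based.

L[1][0] = 5

Step 1: pivot at (0,0) is 11.
  row1 ← row1 − (5)·row0  ⇒  L[1][0]=5, U row1=(0, 12, 1, 11)
  row2 ← row2 − (4)·row0  ⇒  L[2][0]=4, U row2=(0, 12, 4, 12)
  row3 ← row3 − (3)·row0  ⇒  L[3][0]=3, U row3=(0, 10, 12, 1)
Step 2: pivot at (1,1) is 12.
  row2 ← row2 − (1)·row1  ⇒  L[2][1]=1, U row2=(0, 0, 3, 1)
  row3 ← row3 − (3)·row1  ⇒  L[3][1]=3, U row3=(0, 0, 9, 7)
Step 3: pivot at (2,2) is 3.
  row3 ← row3 − (3)·row2  ⇒  L[3][2]=3, U row3=(0, 0, 0, 4)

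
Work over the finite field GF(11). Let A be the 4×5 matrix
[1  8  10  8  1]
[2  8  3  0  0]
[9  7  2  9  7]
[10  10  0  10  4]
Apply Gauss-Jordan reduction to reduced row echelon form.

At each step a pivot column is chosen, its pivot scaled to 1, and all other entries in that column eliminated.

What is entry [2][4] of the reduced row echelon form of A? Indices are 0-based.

step 1: normalize row 0 (÷1) = (1, 8, 10, 8, 1)
  row 1: subtract 2×row0 = (0, 3, 5, 6, 9)
  row 2: subtract 9×row0 = (0, 1, 0, 3, 9)
  row 3: subtract 10×row0 = (0, 7, 10, 7, 5)
step 2: normalize row 1 (÷3) = (0, 1, 9, 2, 3)
  row 0: subtract 8×row1 = (1, 0, 4, 3, 10)
  row 2: subtract 1×row1 = (0, 0, 2, 1, 6)
  row 3: subtract 7×row1 = (0, 0, 2, 4, 6)
step 3: normalize row 2 (÷2) = (0, 0, 1, 6, 3)
  row 0: subtract 4×row2 = (1, 0, 0, 1, 9)
  row 1: subtract 9×row2 = (0, 1, 0, 3, 9)
  row 3: subtract 2×row2 = (0, 0, 0, 3, 0)
step 4: normalize row 3 (÷3) = (0, 0, 0, 1, 0)
  row 0: subtract 1×row3 = (1, 0, 0, 0, 9)
  row 1: subtract 3×row3 = (0, 1, 0, 0, 9)
  row 2: subtract 6×row3 = (0, 0, 1, 0, 3)

M[2][4] = 3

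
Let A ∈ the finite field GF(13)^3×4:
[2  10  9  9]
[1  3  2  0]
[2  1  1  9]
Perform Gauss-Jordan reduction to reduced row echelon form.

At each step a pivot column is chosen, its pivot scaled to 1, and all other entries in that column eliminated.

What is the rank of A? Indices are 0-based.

rank = 3

[1] R0 /= 2  ⇒  (1, 5, 11, 11)
     R1 -= 1·R0  ⇒  (0, 11, 4, 2)
     R2 -= 2·R0  ⇒  (0, 4, 5, 0)
[2] R1 /= 11  ⇒  (0, 1, 11, 12)
     R0 -= 5·R1  ⇒  (1, 0, 8, 3)
     R2 -= 4·R1  ⇒  (0, 0, 0, 4)
column 2 empty below row 2
[3] R2 /= 4  ⇒  (0, 0, 0, 1)
     R0 -= 3·R2  ⇒  (1, 0, 8, 0)
     R1 -= 12·R2  ⇒  (0, 1, 11, 0)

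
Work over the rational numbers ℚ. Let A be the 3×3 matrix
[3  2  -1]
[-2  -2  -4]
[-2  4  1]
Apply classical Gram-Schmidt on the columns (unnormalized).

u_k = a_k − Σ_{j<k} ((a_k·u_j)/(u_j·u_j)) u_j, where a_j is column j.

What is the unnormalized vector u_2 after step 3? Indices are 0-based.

u_2 = (-222/101, -296/101, -37/101)

Step 1: u_0 = a_0 = (3, -2, -2).
Step 2: u_1 = a_1 − (2/17)·u_0 = (28/17, -30/17, 72/17).
Step 3: u_2 = a_2 − (3/17)·u_0 − (41/101)·u_1 = (-222/101, -296/101, -37/101).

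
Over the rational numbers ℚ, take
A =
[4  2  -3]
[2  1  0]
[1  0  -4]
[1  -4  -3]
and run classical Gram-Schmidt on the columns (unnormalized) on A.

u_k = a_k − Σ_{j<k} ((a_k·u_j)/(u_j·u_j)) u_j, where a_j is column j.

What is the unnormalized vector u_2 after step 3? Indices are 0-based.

Step 1: u_0 = a_0 = (4, 2, 1, 1).
Step 2: u_1 = a_1 − (3/11)·u_0 = (10/11, 5/11, -3/11, -47/11).
Step 3: u_2 = a_2 − (-19/22)·u_0 − (41/71)·u_1 = (-5/71, 104/71, -423/142, 47/142).

u_2 = (-5/71, 104/71, -423/142, 47/142)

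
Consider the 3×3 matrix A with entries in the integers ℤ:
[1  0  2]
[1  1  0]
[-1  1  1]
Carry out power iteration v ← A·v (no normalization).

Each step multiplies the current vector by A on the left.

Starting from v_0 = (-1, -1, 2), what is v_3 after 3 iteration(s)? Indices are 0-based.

v_0 = (-1, -1, 2).
v_1 = A·v_0 = (3, -2, 2).
v_2 = A·v_1 = (7, 1, -3).
v_3 = A·v_2 = (1, 8, -9).

v_3 = (1, 8, -9)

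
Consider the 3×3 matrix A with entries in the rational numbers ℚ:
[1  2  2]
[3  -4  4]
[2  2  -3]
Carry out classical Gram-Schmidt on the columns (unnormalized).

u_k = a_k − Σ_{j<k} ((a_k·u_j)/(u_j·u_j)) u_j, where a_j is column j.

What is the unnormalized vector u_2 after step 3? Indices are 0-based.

Step 1: u_0 = a_0 = (1, 3, 2).
Step 2: u_1 = a_1 − (-3/7)·u_0 = (17/7, -19/7, 20/7).
Step 3: u_2 = a_2 − (4/7)·u_0 − (-17/25)·u_1 = (77/25, 11/25, -11/5).

u_2 = (77/25, 11/25, -11/5)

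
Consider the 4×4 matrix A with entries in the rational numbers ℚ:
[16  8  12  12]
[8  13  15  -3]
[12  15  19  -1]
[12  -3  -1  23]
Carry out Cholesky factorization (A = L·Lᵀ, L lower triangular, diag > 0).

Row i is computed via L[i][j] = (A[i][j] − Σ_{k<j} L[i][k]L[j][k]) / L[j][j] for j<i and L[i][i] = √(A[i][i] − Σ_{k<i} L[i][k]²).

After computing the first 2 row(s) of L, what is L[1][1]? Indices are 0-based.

Step 1: L[0][0] = √(16) = 4.
  L[1][0] = (8) / L[0][0] = 2.
Step 2: L[1][1] = √(9) = 3.

L[1][1] = 3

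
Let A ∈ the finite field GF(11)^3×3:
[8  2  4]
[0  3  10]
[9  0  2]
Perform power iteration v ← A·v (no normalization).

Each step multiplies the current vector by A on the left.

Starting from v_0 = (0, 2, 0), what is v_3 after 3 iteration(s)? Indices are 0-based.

v_3 = (4, 7, 6)

v_0 = (0, 2, 0).
v_1 = A·v_0 = (4, 6, 0).
v_2 = A·v_1 = (0, 7, 3).
v_3 = A·v_2 = (4, 7, 6).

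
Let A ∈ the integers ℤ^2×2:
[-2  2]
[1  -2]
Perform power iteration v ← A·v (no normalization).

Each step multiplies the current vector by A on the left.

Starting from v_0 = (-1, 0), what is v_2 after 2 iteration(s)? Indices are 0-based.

v_2 = (-6, 4)

v_0 = (-1, 0).
v_1 = A·v_0 = (2, -1).
v_2 = A·v_1 = (-6, 4).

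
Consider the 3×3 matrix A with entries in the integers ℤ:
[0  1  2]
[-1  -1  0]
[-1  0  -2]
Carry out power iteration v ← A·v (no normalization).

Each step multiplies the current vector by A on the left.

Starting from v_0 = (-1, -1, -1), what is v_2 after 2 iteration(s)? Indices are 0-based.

v_2 = (8, 1, -3)

v_0 = (-1, -1, -1).
v_1 = A·v_0 = (-3, 2, 3).
v_2 = A·v_1 = (8, 1, -3).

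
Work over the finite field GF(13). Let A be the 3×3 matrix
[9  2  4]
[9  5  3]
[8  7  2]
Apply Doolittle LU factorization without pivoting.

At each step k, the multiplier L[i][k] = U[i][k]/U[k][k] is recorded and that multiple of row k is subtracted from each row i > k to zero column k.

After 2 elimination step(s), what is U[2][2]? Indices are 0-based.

U[2][2] = 5

Step 1: pivot at (0,0) is 9.
  row1 ← row1 − (1)·row0  ⇒  L[1][0]=1, U row1=(0, 3, 12)
  row2 ← row2 − (11)·row0  ⇒  L[2][0]=11, U row2=(0, 11, 10)
Step 2: pivot at (1,1) is 3.
  row2 ← row2 − (8)·row1  ⇒  L[2][1]=8, U row2=(0, 0, 5)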